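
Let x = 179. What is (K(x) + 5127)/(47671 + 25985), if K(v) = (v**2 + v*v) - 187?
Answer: 34511/36828 ≈ 0.93709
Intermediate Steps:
K(v) = -187 + 2*v**2 (K(v) = (v**2 + v**2) - 187 = 2*v**2 - 187 = -187 + 2*v**2)
(K(x) + 5127)/(47671 + 25985) = ((-187 + 2*179**2) + 5127)/(47671 + 25985) = ((-187 + 2*32041) + 5127)/73656 = ((-187 + 64082) + 5127)*(1/73656) = (63895 + 5127)*(1/73656) = 69022*(1/73656) = 34511/36828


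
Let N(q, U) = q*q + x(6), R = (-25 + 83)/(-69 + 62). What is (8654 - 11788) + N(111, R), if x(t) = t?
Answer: 9193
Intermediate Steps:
R = -58/7 (R = 58/(-7) = 58*(-⅐) = -58/7 ≈ -8.2857)
N(q, U) = 6 + q² (N(q, U) = q*q + 6 = q² + 6 = 6 + q²)
(8654 - 11788) + N(111, R) = (8654 - 11788) + (6 + 111²) = -3134 + (6 + 12321) = -3134 + 12327 = 9193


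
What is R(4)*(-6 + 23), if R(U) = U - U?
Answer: 0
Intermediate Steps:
R(U) = 0
R(4)*(-6 + 23) = 0*(-6 + 23) = 0*17 = 0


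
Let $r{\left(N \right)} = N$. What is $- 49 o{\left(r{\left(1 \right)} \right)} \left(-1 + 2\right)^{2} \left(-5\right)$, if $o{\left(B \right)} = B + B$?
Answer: $490$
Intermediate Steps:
$o{\left(B \right)} = 2 B$
$- 49 o{\left(r{\left(1 \right)} \right)} \left(-1 + 2\right)^{2} \left(-5\right) = - 49 \cdot 2 \cdot 1 \left(-1 + 2\right)^{2} \left(-5\right) = \left(-49\right) 2 \cdot 1^{2} \left(-5\right) = - 98 \cdot 1 \left(-5\right) = \left(-98\right) \left(-5\right) = 490$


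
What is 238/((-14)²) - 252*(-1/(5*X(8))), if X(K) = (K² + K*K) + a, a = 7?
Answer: 1667/1050 ≈ 1.5876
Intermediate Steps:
X(K) = 7 + 2*K² (X(K) = (K² + K*K) + 7 = (K² + K²) + 7 = 2*K² + 7 = 7 + 2*K²)
238/((-14)²) - 252*(-1/(5*X(8))) = 238/((-14)²) - 252*(-1/(5*(7 + 2*8²))) = 238/196 - 252*(-1/(5*(7 + 2*64))) = 238*(1/196) - 252*(-1/(5*(7 + 128))) = 17/14 - 252/((-5*135)) = 17/14 - 252/(-675) = 17/14 - 252*(-1/675) = 17/14 + 28/75 = 1667/1050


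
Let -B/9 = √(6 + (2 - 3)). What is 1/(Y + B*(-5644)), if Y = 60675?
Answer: -4045/614647497 + 5644*√5/1024412495 ≈ 5.7386e-6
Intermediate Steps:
B = -9*√5 (B = -9*√(6 + (2 - 3)) = -9*√(6 - 1) = -9*√5 ≈ -20.125)
1/(Y + B*(-5644)) = 1/(60675 - 9*√5*(-5644)) = 1/(60675 + 50796*√5)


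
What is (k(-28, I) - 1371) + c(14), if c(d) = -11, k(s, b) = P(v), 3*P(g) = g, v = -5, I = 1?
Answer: -4151/3 ≈ -1383.7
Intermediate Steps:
P(g) = g/3
k(s, b) = -5/3 (k(s, b) = (1/3)*(-5) = -5/3)
(k(-28, I) - 1371) + c(14) = (-5/3 - 1371) - 11 = -4118/3 - 11 = -4151/3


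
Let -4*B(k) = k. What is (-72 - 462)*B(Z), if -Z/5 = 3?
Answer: -4005/2 ≈ -2002.5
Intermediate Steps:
Z = -15 (Z = -5*3 = -15)
B(k) = -k/4
(-72 - 462)*B(Z) = (-72 - 462)*(-¼*(-15)) = -534*15/4 = -4005/2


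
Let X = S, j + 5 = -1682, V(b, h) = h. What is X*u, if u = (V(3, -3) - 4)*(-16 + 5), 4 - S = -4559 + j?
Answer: 481250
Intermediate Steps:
j = -1687 (j = -5 - 1682 = -1687)
S = 6250 (S = 4 - (-4559 - 1687) = 4 - 1*(-6246) = 4 + 6246 = 6250)
X = 6250
u = 77 (u = (-3 - 4)*(-16 + 5) = -7*(-11) = 77)
X*u = 6250*77 = 481250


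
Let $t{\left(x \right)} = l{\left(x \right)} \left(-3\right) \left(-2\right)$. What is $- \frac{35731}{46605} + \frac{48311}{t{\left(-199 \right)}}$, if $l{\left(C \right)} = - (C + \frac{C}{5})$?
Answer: $\frac{3667231297}{111292740} \approx 32.951$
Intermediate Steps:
$l{\left(C \right)} = - \frac{6 C}{5}$ ($l{\left(C \right)} = - (C + C \frac{1}{5}) = - (C + \frac{C}{5}) = - \frac{6 C}{5}$)
$t{\left(x \right)} = - \frac{36 x}{5}$ ($t{\left(x \right)} = - \frac{6 x}{5} \left(-3\right) \left(-2\right) = \frac{18 x}{5} \left(-2\right) = - \frac{36 x}{5}$)
$- \frac{35731}{46605} + \frac{48311}{t{\left(-199 \right)}} = - \frac{35731}{46605} + \frac{48311}{\left(- \frac{36}{5}\right) \left(-199\right)} = \left(-35731\right) \frac{1}{46605} + \frac{48311}{\frac{7164}{5}} = - \frac{35731}{46605} + 48311 \cdot \frac{5}{7164} = - \frac{35731}{46605} + \frac{241555}{7164} = \frac{3667231297}{111292740}$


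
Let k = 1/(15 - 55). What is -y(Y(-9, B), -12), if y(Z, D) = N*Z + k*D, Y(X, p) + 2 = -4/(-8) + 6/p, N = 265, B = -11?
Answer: 29796/55 ≈ 541.75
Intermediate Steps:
Y(X, p) = -3/2 + 6/p (Y(X, p) = -2 + (-4/(-8) + 6/p) = -2 + (-4*(-⅛) + 6/p) = -2 + (½ + 6/p) = -3/2 + 6/p)
k = -1/40 (k = 1/(-40) = -1/40 ≈ -0.025000)
y(Z, D) = 265*Z - D/40
-y(Y(-9, B), -12) = -(265*(-3/2 + 6/(-11)) - 1/40*(-12)) = -(265*(-3/2 + 6*(-1/11)) + 3/10) = -(265*(-3/2 - 6/11) + 3/10) = -(265*(-45/22) + 3/10) = -(-11925/22 + 3/10) = -1*(-29796/55) = 29796/55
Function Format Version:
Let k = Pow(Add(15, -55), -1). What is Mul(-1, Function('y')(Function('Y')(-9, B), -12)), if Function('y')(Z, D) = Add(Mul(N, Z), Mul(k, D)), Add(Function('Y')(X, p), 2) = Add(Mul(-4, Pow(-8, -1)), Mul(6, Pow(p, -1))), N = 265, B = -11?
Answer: Rational(29796, 55) ≈ 541.75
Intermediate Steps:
Function('Y')(X, p) = Add(Rational(-3, 2), Mul(6, Pow(p, -1))) (Function('Y')(X, p) = Add(-2, Add(Mul(-4, Pow(-8, -1)), Mul(6, Pow(p, -1)))) = Add(-2, Add(Mul(-4, Rational(-1, 8)), Mul(6, Pow(p, -1)))) = Add(-2, Add(Rational(1, 2), Mul(6, Pow(p, -1)))) = Add(Rational(-3, 2), Mul(6, Pow(p, -1))))
k = Rational(-1, 40) (k = Pow(-40, -1) = Rational(-1, 40) ≈ -0.025000)
Function('y')(Z, D) = Add(Mul(265, Z), Mul(Rational(-1, 40), D))
Mul(-1, Function('y')(Function('Y')(-9, B), -12)) = Mul(-1, Add(Mul(265, Add(Rational(-3, 2), Mul(6, Pow(-11, -1)))), Mul(Rational(-1, 40), -12))) = Mul(-1, Add(Mul(265, Add(Rational(-3, 2), Mul(6, Rational(-1, 11)))), Rational(3, 10))) = Mul(-1, Add(Mul(265, Add(Rational(-3, 2), Rational(-6, 11))), Rational(3, 10))) = Mul(-1, Add(Mul(265, Rational(-45, 22)), Rational(3, 10))) = Mul(-1, Add(Rational(-11925, 22), Rational(3, 10))) = Mul(-1, Rational(-29796, 55)) = Rational(29796, 55)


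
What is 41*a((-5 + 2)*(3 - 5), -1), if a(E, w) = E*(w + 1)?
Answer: 0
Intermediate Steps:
a(E, w) = E*(1 + w)
41*a((-5 + 2)*(3 - 5), -1) = 41*(((-5 + 2)*(3 - 5))*(1 - 1)) = 41*(-3*(-2)*0) = 41*(6*0) = 41*0 = 0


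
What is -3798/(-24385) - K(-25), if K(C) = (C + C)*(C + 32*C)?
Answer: -1005877452/24385 ≈ -41250.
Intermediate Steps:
K(C) = 66*C² (K(C) = (2*C)*(33*C) = 66*C²)
-3798/(-24385) - K(-25) = -3798/(-24385) - 66*(-25)² = -3798*(-1/24385) - 66*625 = 3798/24385 - 1*41250 = 3798/24385 - 41250 = -1005877452/24385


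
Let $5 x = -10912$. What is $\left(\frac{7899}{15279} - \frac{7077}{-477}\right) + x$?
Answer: $- \frac{8774230574}{4048935} \approx -2167.0$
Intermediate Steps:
$x = - \frac{10912}{5}$ ($x = \frac{1}{5} \left(-10912\right) = - \frac{10912}{5} \approx -2182.4$)
$\left(\frac{7899}{15279} - \frac{7077}{-477}\right) + x = \left(\frac{7899}{15279} - \frac{7077}{-477}\right) - \frac{10912}{5} = \left(7899 \cdot \frac{1}{15279} - - \frac{2359}{159}\right) - \frac{10912}{5} = \left(\frac{2633}{5093} + \frac{2359}{159}\right) - \frac{10912}{5} = \frac{12433034}{809787} - \frac{10912}{5} = - \frac{8774230574}{4048935}$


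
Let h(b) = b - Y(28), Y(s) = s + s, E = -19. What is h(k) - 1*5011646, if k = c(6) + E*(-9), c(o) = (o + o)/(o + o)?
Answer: -5011530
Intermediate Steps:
Y(s) = 2*s
c(o) = 1 (c(o) = (2*o)/((2*o)) = (2*o)*(1/(2*o)) = 1)
k = 172 (k = 1 - 19*(-9) = 1 + 171 = 172)
h(b) = -56 + b (h(b) = b - 2*28 = b - 1*56 = b - 56 = -56 + b)
h(k) - 1*5011646 = (-56 + 172) - 1*5011646 = 116 - 5011646 = -5011530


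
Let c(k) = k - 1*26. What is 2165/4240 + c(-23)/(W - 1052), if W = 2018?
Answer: 26909/58512 ≈ 0.45989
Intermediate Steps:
c(k) = -26 + k (c(k) = k - 26 = -26 + k)
2165/4240 + c(-23)/(W - 1052) = 2165/4240 + (-26 - 23)/(2018 - 1052) = 2165*(1/4240) - 49/966 = 433/848 - 49*1/966 = 433/848 - 7/138 = 26909/58512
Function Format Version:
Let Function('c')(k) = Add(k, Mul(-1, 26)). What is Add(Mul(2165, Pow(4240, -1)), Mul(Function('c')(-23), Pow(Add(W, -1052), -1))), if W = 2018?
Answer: Rational(26909, 58512) ≈ 0.45989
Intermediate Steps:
Function('c')(k) = Add(-26, k) (Function('c')(k) = Add(k, -26) = Add(-26, k))
Add(Mul(2165, Pow(4240, -1)), Mul(Function('c')(-23), Pow(Add(W, -1052), -1))) = Add(Mul(2165, Pow(4240, -1)), Mul(Add(-26, -23), Pow(Add(2018, -1052), -1))) = Add(Mul(2165, Rational(1, 4240)), Mul(-49, Pow(966, -1))) = Add(Rational(433, 848), Mul(-49, Rational(1, 966))) = Add(Rational(433, 848), Rational(-7, 138)) = Rational(26909, 58512)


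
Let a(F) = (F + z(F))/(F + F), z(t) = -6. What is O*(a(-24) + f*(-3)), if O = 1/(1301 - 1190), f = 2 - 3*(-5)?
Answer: -403/888 ≈ -0.45383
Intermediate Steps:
f = 17 (f = 2 + 15 = 17)
O = 1/111 ≈ 0.0090090
a(F) = (-6 + F)/(2*F) (a(F) = (F - 6)/(F + F) = (-6 + F)/((2*F)) = (-6 + F)*(1/(2*F)) = (-6 + F)/(2*F))
O*(a(-24) + f*(-3)) = ((½)*(-6 - 24)/(-24) + 17*(-3))/111 = ((½)*(-1/24)*(-30) - 51)/111 = (5/8 - 51)/111 = (1/111)*(-403/8) = -403/888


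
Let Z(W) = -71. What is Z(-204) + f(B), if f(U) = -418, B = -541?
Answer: -489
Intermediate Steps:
Z(-204) + f(B) = -71 - 418 = -489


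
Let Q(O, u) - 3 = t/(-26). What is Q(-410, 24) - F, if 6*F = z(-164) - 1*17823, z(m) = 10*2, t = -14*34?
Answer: 233101/78 ≈ 2988.5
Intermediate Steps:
t = -476
z(m) = 20
Q(O, u) = 277/13 (Q(O, u) = 3 - 476/(-26) = 3 - 476*(-1/26) = 3 + 238/13 = 277/13)
F = -17803/6 (F = (20 - 1*17823)/6 = (20 - 17823)/6 = (⅙)*(-17803) = -17803/6 ≈ -2967.2)
Q(-410, 24) - F = 277/13 - 1*(-17803/6) = 277/13 + 17803/6 = 233101/78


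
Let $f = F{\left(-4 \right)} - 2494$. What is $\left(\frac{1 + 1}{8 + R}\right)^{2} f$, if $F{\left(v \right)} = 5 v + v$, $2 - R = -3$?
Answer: $- \frac{10072}{169} \approx -59.598$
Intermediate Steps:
$R = 5$ ($R = 2 - -3 = 2 + 3 = 5$)
$F{\left(v \right)} = 6 v$
$f = -2518$ ($f = 6 \left(-4\right) - 2494 = -24 - 2494 = -2518$)
$\left(\frac{1 + 1}{8 + R}\right)^{2} f = \left(\frac{1 + 1}{8 + 5}\right)^{2} \left(-2518\right) = \left(\frac{2}{13}\right)^{2} \left(-2518\right) = \frac{4}{169} \left(-2518\right) = - \frac{10072}{169}$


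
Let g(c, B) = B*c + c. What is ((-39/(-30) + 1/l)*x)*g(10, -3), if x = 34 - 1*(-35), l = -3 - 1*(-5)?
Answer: -2484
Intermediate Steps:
l = 2 (l = -3 + 5 = 2)
g(c, B) = c + B*c
x = 69 (x = 34 + 35 = 69)
((-39/(-30) + 1/l)*x)*g(10, -3) = ((-39/(-30) + 1/2)*69)*(10*(1 - 3)) = ((-39*(-1/30) + 1*(½))*69)*(10*(-2)) = ((13/10 + ½)*69)*(-20) = ((9/5)*69)*(-20) = (621/5)*(-20) = -2484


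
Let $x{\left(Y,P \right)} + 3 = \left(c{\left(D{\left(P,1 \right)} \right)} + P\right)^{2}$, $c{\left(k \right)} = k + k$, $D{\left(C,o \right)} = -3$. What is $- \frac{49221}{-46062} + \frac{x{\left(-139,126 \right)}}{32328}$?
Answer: $\frac{13915871}{9191928} \approx 1.5139$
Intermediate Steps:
$c{\left(k \right)} = 2 k$
$x{\left(Y,P \right)} = -3 + \left(-6 + P\right)^{2}$ ($x{\left(Y,P \right)} = -3 + \left(2 \left(-3\right) + P\right)^{2} = -3 + \left(-6 + P\right)^{2}$)
$- \frac{49221}{-46062} + \frac{x{\left(-139,126 \right)}}{32328} = - \frac{49221}{-46062} + \frac{-3 + \left(-6 + 126\right)^{2}}{32328} = \left(-49221\right) \left(- \frac{1}{46062}\right) + \left(-3 + 120^{2}\right) \frac{1}{32328} = \frac{1823}{1706} + \left(-3 + 14400\right) \frac{1}{32328} = \frac{1823}{1706} + 14397 \cdot \frac{1}{32328} = \frac{1823}{1706} + \frac{4799}{10776} = \frac{13915871}{9191928}$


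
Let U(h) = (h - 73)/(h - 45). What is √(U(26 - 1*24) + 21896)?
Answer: √40488757/43 ≈ 147.98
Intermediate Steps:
U(h) = (-73 + h)/(-45 + h)
√(U(26 - 1*24) + 21896) = √((-73 + (26 - 1*24))/(-45 + (26 - 1*24)) + 21896) = √((-73 + (26 - 24))/(-45 + (26 - 24)) + 21896) = √((-73 + 2)/(-45 + 2) + 21896) = √(-71/(-43) + 21896) = √(-1/43*(-71) + 21896) = √(71/43 + 21896) = √(941599/43) = √40488757/43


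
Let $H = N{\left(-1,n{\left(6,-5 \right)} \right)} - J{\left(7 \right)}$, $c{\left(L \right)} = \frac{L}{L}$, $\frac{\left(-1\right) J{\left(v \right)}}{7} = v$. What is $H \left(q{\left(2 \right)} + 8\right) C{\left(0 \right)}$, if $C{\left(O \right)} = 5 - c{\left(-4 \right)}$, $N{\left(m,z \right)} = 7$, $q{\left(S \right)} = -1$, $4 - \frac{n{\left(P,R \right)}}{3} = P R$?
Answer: $1568$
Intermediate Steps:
$n{\left(P,R \right)} = 12 - 3 P R$
$J{\left(v \right)} = - 7 v$
$c{\left(L \right)} = 1$
$H = 56$ ($H = 7 - \left(-7\right) 7 = 7 - -49 = 7 + 49 = 56$)
$C{\left(O \right)} = 4$ ($C{\left(O \right)} = 5 - 1 = 4$)
$H \left(q{\left(2 \right)} + 8\right) C{\left(0 \right)} = 56 \left(-1 + 8\right) 4 = 56 \cdot 7 \cdot 4 = 56 \cdot 28 = 1568$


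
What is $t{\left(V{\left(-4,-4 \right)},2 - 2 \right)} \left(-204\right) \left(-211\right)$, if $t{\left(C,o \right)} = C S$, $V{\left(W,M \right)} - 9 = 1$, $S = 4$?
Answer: $1721760$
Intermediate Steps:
$V{\left(W,M \right)} = 10$ ($V{\left(W,M \right)} = 9 + 1 = 10$)
$t{\left(C,o \right)} = 4 C$ ($t{\left(C,o \right)} = C 4 = 4 C$)
$t{\left(V{\left(-4,-4 \right)},2 - 2 \right)} \left(-204\right) \left(-211\right) = 4 \cdot 10 \left(-204\right) \left(-211\right) = 40 \left(-204\right) \left(-211\right) = \left(-8160\right) \left(-211\right) = 1721760$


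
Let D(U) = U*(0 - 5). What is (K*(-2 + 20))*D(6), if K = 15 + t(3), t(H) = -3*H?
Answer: -3240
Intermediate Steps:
K = 6 (K = 15 - 3*3 = 15 - 9 = 6)
D(U) = -5*U (D(U) = U*(-5) = -5*U)
(K*(-2 + 20))*D(6) = (6*(-2 + 20))*(-5*6) = (6*18)*(-30) = 108*(-30) = -3240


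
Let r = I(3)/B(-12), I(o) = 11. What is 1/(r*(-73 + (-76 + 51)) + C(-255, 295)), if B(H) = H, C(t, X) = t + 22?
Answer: -6/859 ≈ -0.0069849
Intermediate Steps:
C(t, X) = 22 + t
r = -11/12 (r = 11/(-12) = 11*(-1/12) = -11/12 ≈ -0.91667)
1/(r*(-73 + (-76 + 51)) + C(-255, 295)) = 1/(-11*(-73 + (-76 + 51))/12 + (22 - 255)) = 1/(-11*(-73 - 25)/12 - 233) = 1/(-11/12*(-98) - 233) = 1/(539/6 - 233) = 1/(-859/6) = -6/859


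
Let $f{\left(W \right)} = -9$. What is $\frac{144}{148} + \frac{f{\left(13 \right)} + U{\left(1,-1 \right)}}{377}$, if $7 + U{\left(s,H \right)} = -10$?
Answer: $\frac{970}{1073} \approx 0.90401$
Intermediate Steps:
$U{\left(s,H \right)} = -17$ ($U{\left(s,H \right)} = -7 - 10 = -17$)
$\frac{144}{148} + \frac{f{\left(13 \right)} + U{\left(1,-1 \right)}}{377} = \frac{144}{148} + \frac{-9 - 17}{377} = 144 \cdot \frac{1}{148} - \frac{2}{29} = \frac{36}{37} - \frac{2}{29} = \frac{970}{1073}$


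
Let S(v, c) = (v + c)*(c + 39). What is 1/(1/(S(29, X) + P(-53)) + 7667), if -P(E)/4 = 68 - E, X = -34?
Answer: 509/3902502 ≈ 0.00013043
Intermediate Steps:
S(v, c) = (39 + c)*(c + v) (S(v, c) = (c + v)*(39 + c) = (39 + c)*(c + v))
P(E) = -272 + 4*E (P(E) = -4*(68 - E) = -272 + 4*E)
1/(1/(S(29, X) + P(-53)) + 7667) = 1/(1/(((-34)**2 + 39*(-34) + 39*29 - 34*29) + (-272 + 4*(-53))) + 7667) = 1/(1/((1156 - 1326 + 1131 - 986) + (-272 - 212)) + 7667) = 1/(1/(-25 - 484) + 7667) = 1/(1/(-509) + 7667) = 1/(-1/509 + 7667) = 1/(3902502/509) = 509/3902502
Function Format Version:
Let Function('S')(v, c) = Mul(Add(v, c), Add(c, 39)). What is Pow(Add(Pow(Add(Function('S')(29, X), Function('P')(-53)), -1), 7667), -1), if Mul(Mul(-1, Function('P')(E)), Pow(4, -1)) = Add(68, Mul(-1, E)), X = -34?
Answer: Rational(509, 3902502) ≈ 0.00013043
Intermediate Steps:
Function('S')(v, c) = Mul(Add(39, c), Add(c, v)) (Function('S')(v, c) = Mul(Add(c, v), Add(39, c)) = Mul(Add(39, c), Add(c, v)))
Function('P')(E) = Add(-272, Mul(4, E)) (Function('P')(E) = Mul(-4, Add(68, Mul(-1, E))) = Add(-272, Mul(4, E)))
Pow(Add(Pow(Add(Function('S')(29, X), Function('P')(-53)), -1), 7667), -1) = Pow(Add(Pow(Add(Add(Pow(-34, 2), Mul(39, -34), Mul(39, 29), Mul(-34, 29)), Add(-272, Mul(4, -53))), -1), 7667), -1) = Pow(Add(Pow(Add(Add(1156, -1326, 1131, -986), Add(-272, -212)), -1), 7667), -1) = Pow(Add(Pow(Add(-25, -484), -1), 7667), -1) = Pow(Add(Pow(-509, -1), 7667), -1) = Pow(Add(Rational(-1, 509), 7667), -1) = Pow(Rational(3902502, 509), -1) = Rational(509, 3902502)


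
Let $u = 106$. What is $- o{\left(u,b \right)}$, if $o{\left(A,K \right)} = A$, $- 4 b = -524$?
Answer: $-106$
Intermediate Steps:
$b = 131$ ($b = \left(- \frac{1}{4}\right) \left(-524\right) = 131$)
$- o{\left(u,b \right)} = \left(-1\right) 106 = -106$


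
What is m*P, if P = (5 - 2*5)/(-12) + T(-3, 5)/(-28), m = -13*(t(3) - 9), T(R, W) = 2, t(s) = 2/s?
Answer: 9425/252 ≈ 37.401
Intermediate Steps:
m = 325/3 (m = -13*(2/3 - 9) = -13*(2*(⅓) - 9) = -13*(⅔ - 9) = -13*(-25/3) = 325/3 ≈ 108.33)
P = 29/84 (P = (5 - 2*5)/(-12) + 2/(-28) = (5 - 10)*(-1/12) + 2*(-1/28) = -5*(-1/12) - 1/14 = 5/12 - 1/14 = 29/84 ≈ 0.34524)
m*P = (325/3)*(29/84) = 9425/252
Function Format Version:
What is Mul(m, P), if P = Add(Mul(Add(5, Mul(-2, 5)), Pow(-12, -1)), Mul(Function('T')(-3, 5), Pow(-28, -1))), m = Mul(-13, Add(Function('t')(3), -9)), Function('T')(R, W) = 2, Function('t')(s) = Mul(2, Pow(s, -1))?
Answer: Rational(9425, 252) ≈ 37.401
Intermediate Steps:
m = Rational(325, 3) (m = Mul(-13, Add(Mul(2, Pow(3, -1)), -9)) = Mul(-13, Add(Mul(2, Rational(1, 3)), -9)) = Mul(-13, Add(Rational(2, 3), -9)) = Mul(-13, Rational(-25, 3)) = Rational(325, 3) ≈ 108.33)
P = Rational(29, 84) (P = Add(Mul(Add(5, Mul(-2, 5)), Pow(-12, -1)), Mul(2, Pow(-28, -1))) = Add(Mul(Add(5, -10), Rational(-1, 12)), Mul(2, Rational(-1, 28))) = Add(Mul(-5, Rational(-1, 12)), Rational(-1, 14)) = Add(Rational(5, 12), Rational(-1, 14)) = Rational(29, 84) ≈ 0.34524)
Mul(m, P) = Mul(Rational(325, 3), Rational(29, 84)) = Rational(9425, 252)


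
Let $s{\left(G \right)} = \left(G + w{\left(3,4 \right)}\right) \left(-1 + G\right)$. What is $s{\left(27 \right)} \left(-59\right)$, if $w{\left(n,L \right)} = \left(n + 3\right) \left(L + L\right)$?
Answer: $-115050$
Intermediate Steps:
$w{\left(n,L \right)} = 2 L \left(3 + n\right)$ ($w{\left(n,L \right)} = \left(3 + n\right) 2 L = 2 L \left(3 + n\right)$)
$s{\left(G \right)} = \left(-1 + G\right) \left(48 + G\right)$ ($s{\left(G \right)} = \left(G + 2 \cdot 4 \left(3 + 3\right)\right) \left(-1 + G\right) = \left(G + 2 \cdot 4 \cdot 6\right) \left(-1 + G\right) = \left(G + 48\right) \left(-1 + G\right) = \left(48 + G\right) \left(-1 + G\right) = \left(-1 + G\right) \left(48 + G\right)$)
$s{\left(27 \right)} \left(-59\right) = \left(-48 + 27^{2} + 47 \cdot 27\right) \left(-59\right) = \left(-48 + 729 + 1269\right) \left(-59\right) = 1950 \left(-59\right) = -115050$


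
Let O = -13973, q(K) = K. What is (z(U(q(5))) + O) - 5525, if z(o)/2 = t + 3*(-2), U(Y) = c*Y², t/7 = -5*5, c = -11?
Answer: -19860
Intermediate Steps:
t = -175 (t = 7*(-5*5) = 7*(-25) = -175)
U(Y) = -11*Y²
z(o) = -362 (z(o) = 2*(-175 + 3*(-2)) = 2*(-175 - 6) = 2*(-181) = -362)
(z(U(q(5))) + O) - 5525 = (-362 - 13973) - 5525 = -14335 - 5525 = -19860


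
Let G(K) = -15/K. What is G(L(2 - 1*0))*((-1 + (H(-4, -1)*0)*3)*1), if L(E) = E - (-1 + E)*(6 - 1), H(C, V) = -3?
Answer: -5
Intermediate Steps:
L(E) = 5 - 4*E (L(E) = E - (-1 + E)*5 = E - (-5 + 5*E) = E + (5 - 5*E) = 5 - 4*E)
G(L(2 - 1*0))*((-1 + (H(-4, -1)*0)*3)*1) = (-15/(5 - 4*(2 - 1*0)))*((-1 - 3*0*3)*1) = (-15/(5 - 4*(2 + 0)))*((-1 + 0*3)*1) = (-15/(5 - 4*2))*((-1 + 0)*1) = (-15/(5 - 8))*(-1*1) = -15/(-3)*(-1) = -15*(-⅓)*(-1) = 5*(-1) = -5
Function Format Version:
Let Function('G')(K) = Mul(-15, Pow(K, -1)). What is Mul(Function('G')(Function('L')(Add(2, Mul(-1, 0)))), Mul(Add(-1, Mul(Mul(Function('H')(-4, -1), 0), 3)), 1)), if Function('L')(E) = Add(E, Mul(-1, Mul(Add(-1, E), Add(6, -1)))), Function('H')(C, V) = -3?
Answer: -5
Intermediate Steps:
Function('L')(E) = Add(5, Mul(-4, E)) (Function('L')(E) = Add(E, Mul(-1, Mul(Add(-1, E), 5))) = Add(E, Mul(-1, Add(-5, Mul(5, E)))) = Add(E, Add(5, Mul(-5, E))) = Add(5, Mul(-4, E)))
Mul(Function('G')(Function('L')(Add(2, Mul(-1, 0)))), Mul(Add(-1, Mul(Mul(Function('H')(-4, -1), 0), 3)), 1)) = Mul(Mul(-15, Pow(Add(5, Mul(-4, Add(2, Mul(-1, 0)))), -1)), Mul(Add(-1, Mul(Mul(-3, 0), 3)), 1)) = Mul(Mul(-15, Pow(Add(5, Mul(-4, Add(2, 0))), -1)), Mul(Add(-1, Mul(0, 3)), 1)) = Mul(Mul(-15, Pow(Add(5, Mul(-4, 2)), -1)), Mul(Add(-1, 0), 1)) = Mul(Mul(-15, Pow(Add(5, -8), -1)), Mul(-1, 1)) = Mul(Mul(-15, Pow(-3, -1)), -1) = Mul(Mul(-15, Rational(-1, 3)), -1) = Mul(5, -1) = -5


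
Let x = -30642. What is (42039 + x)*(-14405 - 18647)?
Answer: -376693644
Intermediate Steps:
(42039 + x)*(-14405 - 18647) = (42039 - 30642)*(-14405 - 18647) = 11397*(-33052) = -376693644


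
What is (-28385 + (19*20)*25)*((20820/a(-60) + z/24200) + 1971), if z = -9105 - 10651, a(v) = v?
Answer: -3371920527/110 ≈ -3.0654e+7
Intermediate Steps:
z = -19756
(-28385 + (19*20)*25)*((20820/a(-60) + z/24200) + 1971) = (-28385 + (19*20)*25)*((20820/(-60) - 19756/24200) + 1971) = (-28385 + 380*25)*((20820*(-1/60) - 19756*1/24200) + 1971) = (-28385 + 9500)*((-347 - 449/550) + 1971) = -18885*(-191299/550 + 1971) = -18885*892751/550 = -3371920527/110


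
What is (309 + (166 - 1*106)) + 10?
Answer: 379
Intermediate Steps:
(309 + (166 - 1*106)) + 10 = (309 + (166 - 106)) + 10 = (309 + 60) + 10 = 369 + 10 = 379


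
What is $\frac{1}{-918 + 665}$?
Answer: $- \frac{1}{253} \approx -0.0039526$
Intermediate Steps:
$\frac{1}{-918 + 665} = \frac{1}{-253} = - \frac{1}{253}$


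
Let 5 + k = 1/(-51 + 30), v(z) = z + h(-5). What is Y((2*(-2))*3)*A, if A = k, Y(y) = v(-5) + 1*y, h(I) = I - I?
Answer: 1802/21 ≈ 85.810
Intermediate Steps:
h(I) = 0
v(z) = z (v(z) = z + 0 = z)
k = -106/21 (k = -5 + 1/(-51 + 30) = -5 + 1/(-21) = -5 - 1/21 = -106/21 ≈ -5.0476)
Y(y) = -5 + y (Y(y) = -5 + 1*y = -5 + y)
A = -106/21 ≈ -5.0476
Y((2*(-2))*3)*A = (-5 + (2*(-2))*3)*(-106/21) = (-5 - 4*3)*(-106/21) = (-5 - 12)*(-106/21) = -17*(-106/21) = 1802/21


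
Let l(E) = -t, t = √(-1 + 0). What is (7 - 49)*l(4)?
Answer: 42*I ≈ 42.0*I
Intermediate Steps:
t = I (t = √(-1) = I ≈ 1.0*I)
l(E) = -I
(7 - 49)*l(4) = (7 - 49)*(-I) = -(-42)*I = 42*I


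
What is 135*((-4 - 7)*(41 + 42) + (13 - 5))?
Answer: -122175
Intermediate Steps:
135*((-4 - 7)*(41 + 42) + (13 - 5)) = 135*(-11*83 + 8) = 135*(-913 + 8) = 135*(-905) = -122175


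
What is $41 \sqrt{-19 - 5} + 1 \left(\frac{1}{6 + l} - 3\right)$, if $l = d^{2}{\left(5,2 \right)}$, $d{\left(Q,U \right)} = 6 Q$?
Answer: $- \frac{2717}{906} + 82 i \sqrt{6} \approx -2.9989 + 200.86 i$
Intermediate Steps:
$l = 900$ ($l = \left(6 \cdot 5\right)^{2} = 30^{2} = 900$)
$41 \sqrt{-19 - 5} + 1 \left(\frac{1}{6 + l} - 3\right) = 41 \sqrt{-19 - 5} + 1 \left(\frac{1}{6 + 900} - 3\right) = 41 \sqrt{-24} + 1 \left(\frac{1}{906} - 3\right) = 41 \cdot 2 i \sqrt{6} + 1 \left(\frac{1}{906} - 3\right) = 82 i \sqrt{6} + 1 \left(- \frac{2717}{906}\right) = 82 i \sqrt{6} - \frac{2717}{906} = - \frac{2717}{906} + 82 i \sqrt{6}$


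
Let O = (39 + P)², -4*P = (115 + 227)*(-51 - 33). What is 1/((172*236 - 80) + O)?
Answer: 1/52183353 ≈ 1.9163e-8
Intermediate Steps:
P = 7182 (P = -(115 + 227)*(-51 - 33)/4 = -171*(-84)/2 = -¼*(-28728) = 7182)
O = 52142841 (O = (39 + 7182)² = 7221² = 52142841)
1/((172*236 - 80) + O) = 1/((172*236 - 80) + 52142841) = 1/((40592 - 80) + 52142841) = 1/(40512 + 52142841) = 1/52183353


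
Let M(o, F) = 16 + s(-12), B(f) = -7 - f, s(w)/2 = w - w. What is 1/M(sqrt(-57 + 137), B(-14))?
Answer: 1/16 ≈ 0.062500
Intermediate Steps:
s(w) = 0 (s(w) = 2*(w - w) = 2*0 = 0)
M(o, F) = 16 (M(o, F) = 16 + 0 = 16)
1/M(sqrt(-57 + 137), B(-14)) = 1/16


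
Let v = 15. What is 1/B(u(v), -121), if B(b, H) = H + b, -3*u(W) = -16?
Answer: -3/347 ≈ -0.0086455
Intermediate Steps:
u(W) = 16/3 (u(W) = -⅓*(-16) = 16/3)
1/B(u(v), -121) = 1/(-121 + 16/3) = 1/(-347/3) = -3/347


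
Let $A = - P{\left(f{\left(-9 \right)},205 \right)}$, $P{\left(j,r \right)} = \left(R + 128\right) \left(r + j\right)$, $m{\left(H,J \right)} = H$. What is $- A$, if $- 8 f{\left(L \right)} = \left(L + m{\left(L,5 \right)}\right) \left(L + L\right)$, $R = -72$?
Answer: $9212$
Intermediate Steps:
$f{\left(L \right)} = - \frac{L^{2}}{2}$ ($f{\left(L \right)} = - \frac{\left(L + L\right) \left(L + L\right)}{8} = - \frac{2 L 2 L}{8} = - \frac{4 L^{2}}{8} = - \frac{L^{2}}{2}$)
$P{\left(j,r \right)} = 56 j + 56 r$ ($P{\left(j,r \right)} = \left(-72 + 128\right) \left(r + j\right) = 56 \left(j + r\right) = 56 j + 56 r$)
$A = -9212$ ($A = - (56 \left(- \frac{\left(-9\right)^{2}}{2}\right) + 56 \cdot 205) = - (56 \left(\left(- \frac{1}{2}\right) 81\right) + 11480) = - (56 \left(- \frac{81}{2}\right) + 11480) = - (-2268 + 11480) = \left(-1\right) 9212 = -9212$)
$- A = \left(-1\right) \left(-9212\right) = 9212$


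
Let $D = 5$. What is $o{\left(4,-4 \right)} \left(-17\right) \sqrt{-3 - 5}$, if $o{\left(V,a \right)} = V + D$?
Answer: $- 306 i \sqrt{2} \approx - 432.75 i$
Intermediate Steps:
$o{\left(V,a \right)} = 5 + V$ ($o{\left(V,a \right)} = V + 5 = 5 + V$)
$o{\left(4,-4 \right)} \left(-17\right) \sqrt{-3 - 5} = \left(5 + 4\right) \left(-17\right) \sqrt{-3 - 5} = 9 \left(-17\right) \sqrt{-8} = - 153 \cdot 2 i \sqrt{2} = - 306 i \sqrt{2}$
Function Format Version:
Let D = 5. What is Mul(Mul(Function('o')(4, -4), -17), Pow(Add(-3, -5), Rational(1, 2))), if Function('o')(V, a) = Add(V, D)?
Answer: Mul(-306, I, Pow(2, Rational(1, 2))) ≈ Mul(-432.75, I)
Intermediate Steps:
Function('o')(V, a) = Add(5, V) (Function('o')(V, a) = Add(V, 5) = Add(5, V))
Mul(Mul(Function('o')(4, -4), -17), Pow(Add(-3, -5), Rational(1, 2))) = Mul(Mul(Add(5, 4), -17), Pow(Add(-3, -5), Rational(1, 2))) = Mul(Mul(9, -17), Pow(-8, Rational(1, 2))) = Mul(-153, Mul(2, I, Pow(2, Rational(1, 2)))) = Mul(-306, I, Pow(2, Rational(1, 2)))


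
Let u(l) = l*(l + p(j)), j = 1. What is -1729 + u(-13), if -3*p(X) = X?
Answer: -4667/3 ≈ -1555.7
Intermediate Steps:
p(X) = -X/3
u(l) = l*(-1/3 + l) (u(l) = l*(l - 1/3*1) = l*(l - 1/3) = l*(-1/3 + l))
-1729 + u(-13) = -1729 - 13*(-1/3 - 13) = -1729 - 13*(-40/3) = -1729 + 520/3 = -4667/3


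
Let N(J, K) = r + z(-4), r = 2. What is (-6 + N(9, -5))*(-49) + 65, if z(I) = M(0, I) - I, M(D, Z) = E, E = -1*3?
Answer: 212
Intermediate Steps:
E = -3
M(D, Z) = -3
z(I) = -3 - I
N(J, K) = 3 (N(J, K) = 2 + (-3 - 1*(-4)) = 2 + (-3 + 4) = 2 + 1 = 3)
(-6 + N(9, -5))*(-49) + 65 = (-6 + 3)*(-49) + 65 = -3*(-49) + 65 = 147 + 65 = 212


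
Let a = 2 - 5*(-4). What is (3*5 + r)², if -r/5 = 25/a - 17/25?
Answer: 1957201/12100 ≈ 161.75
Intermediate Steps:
a = 22 (a = 2 + 20 = 22)
r = -251/110 (r = -5*(25/22 - 17/25) = -5*251/550 = -251/110 ≈ -2.2818)
(3*5 + r)² = (3*5 - 251/110)² = (15 - 251/110)² = (1399/110)² = 1957201/12100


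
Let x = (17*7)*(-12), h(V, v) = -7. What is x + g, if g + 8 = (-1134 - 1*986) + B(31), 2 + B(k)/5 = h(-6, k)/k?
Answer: -110581/31 ≈ -3567.1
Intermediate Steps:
B(k) = -10 - 35/k (B(k) = -10 + 5*(-7/k) = -10 - 35/k)
g = -66313/31 (g = -8 + ((-1134 - 1*986) + (-10 - 35/31)) = -8 + ((-1134 - 986) + (-10 - 35*1/31)) = -8 + (-2120 + (-10 - 35/31)) = -8 + (-2120 - 345/31) = -8 - 66065/31 = -66313/31 ≈ -2139.1)
x = -1428 (x = 119*(-12) = -1428)
x + g = -1428 - 66313/31 = -110581/31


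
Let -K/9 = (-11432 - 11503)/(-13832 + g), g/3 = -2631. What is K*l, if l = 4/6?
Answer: -2502/395 ≈ -6.3342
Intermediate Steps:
g = -7893 (g = 3*(-2631) = -7893)
K = -3753/395 (K = -9*(-11432 - 11503)/(-13832 - 7893) = -(-206415)/(-21725) = -(-206415)*(-1)/21725 = -9*417/395 = -3753/395 ≈ -9.5013)
l = 2/3 (l = 4*(1/6) = 2/3 ≈ 0.66667)
K*l = -3753/395*2/3 = -2502/395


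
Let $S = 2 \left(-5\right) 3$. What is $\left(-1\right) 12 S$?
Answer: $360$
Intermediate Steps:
$S = -30$ ($S = \left(-10\right) 3 = -30$)
$\left(-1\right) 12 S = \left(-1\right) 12 \left(-30\right) = \left(-12\right) \left(-30\right) = 360$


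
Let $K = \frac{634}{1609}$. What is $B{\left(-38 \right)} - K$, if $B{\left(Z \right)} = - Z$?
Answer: $\frac{60508}{1609} \approx 37.606$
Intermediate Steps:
$K = \frac{634}{1609}$ ($K = 634 \cdot \frac{1}{1609} = \frac{634}{1609} \approx 0.39403$)
$B{\left(-38 \right)} - K = \left(-1\right) \left(-38\right) - \frac{634}{1609} = 38 - \frac{634}{1609} = \frac{60508}{1609}$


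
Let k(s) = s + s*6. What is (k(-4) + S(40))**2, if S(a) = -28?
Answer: 3136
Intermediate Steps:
k(s) = 7*s (k(s) = s + 6*s = 7*s)
(k(-4) + S(40))**2 = (7*(-4) - 28)**2 = (-28 - 28)**2 = (-56)**2 = 3136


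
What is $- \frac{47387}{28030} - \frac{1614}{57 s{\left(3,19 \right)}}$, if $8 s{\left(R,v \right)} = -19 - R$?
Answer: $\frac{50416677}{5858270} \approx 8.6061$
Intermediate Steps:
$s{\left(R,v \right)} = - \frac{19}{8} - \frac{R}{8}$ ($s{\left(R,v \right)} = \frac{-19 - R}{8} = - \frac{19}{8} - \frac{R}{8}$)
$- \frac{47387}{28030} - \frac{1614}{57 s{\left(3,19 \right)}} = - \frac{47387}{28030} - \frac{1614}{57 \left(- \frac{19}{8} - \frac{3}{8}\right)} = \left(-47387\right) \frac{1}{28030} - \frac{1614}{57 \left(- \frac{19}{8} - \frac{3}{8}\right)} = - \frac{47387}{28030} - \frac{1614}{57 \left(- \frac{11}{4}\right)} = - \frac{47387}{28030} - \frac{1614}{- \frac{627}{4}} = - \frac{47387}{28030} - - \frac{2152}{209} = - \frac{47387}{28030} + \frac{2152}{209} = \frac{50416677}{5858270}$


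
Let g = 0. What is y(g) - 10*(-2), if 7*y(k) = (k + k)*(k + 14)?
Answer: 20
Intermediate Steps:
y(k) = 2*k*(14 + k)/7 (y(k) = ((k + k)*(k + 14))/7 = ((2*k)*(14 + k))/7 = (2*k*(14 + k))/7 = 2*k*(14 + k)/7)
y(g) - 10*(-2) = (2/7)*0*(14 + 0) - 10*(-2) = (2/7)*0*14 - 1*(-20) = 0 + 20 = 20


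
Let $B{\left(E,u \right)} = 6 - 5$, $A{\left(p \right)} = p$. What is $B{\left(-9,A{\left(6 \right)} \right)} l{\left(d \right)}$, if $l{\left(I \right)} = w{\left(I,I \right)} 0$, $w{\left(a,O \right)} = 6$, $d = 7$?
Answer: $0$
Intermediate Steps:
$l{\left(I \right)} = 0$ ($l{\left(I \right)} = 6 \cdot 0 = 0$)
$B{\left(E,u \right)} = 1$ ($B{\left(E,u \right)} = 6 - 5 = 1$)
$B{\left(-9,A{\left(6 \right)} \right)} l{\left(d \right)} = 1 \cdot 0 = 0$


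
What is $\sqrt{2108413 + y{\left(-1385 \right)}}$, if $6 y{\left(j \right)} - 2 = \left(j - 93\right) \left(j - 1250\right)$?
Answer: $\frac{53 \sqrt{8835}}{3} \approx 1660.6$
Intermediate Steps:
$y{\left(j \right)} = \frac{1}{3} + \frac{\left(-1250 + j\right) \left(-93 + j\right)}{6}$ ($y{\left(j \right)} = \frac{1}{3} + \frac{\left(j - 93\right) \left(j - 1250\right)}{6} = \frac{1}{3} + \frac{\left(-93 + j\right) \left(-1250 + j\right)}{6} = \frac{1}{3} + \frac{\left(-1250 + j\right) \left(-93 + j\right)}{6}$)
$\sqrt{2108413 + y{\left(-1385 \right)}} = \sqrt{2108413 + \left(\frac{58126}{3} - - \frac{1860055}{6} + \frac{\left(-1385\right)^{2}}{6}\right)} = \sqrt{2108413 + \left(\frac{58126}{3} + \frac{1860055}{6} + \frac{1}{6} \cdot 1918225\right)} = \sqrt{2108413 + \left(\frac{58126}{3} + \frac{1860055}{6} + \frac{1918225}{6}\right)} = \sqrt{2108413 + \frac{1947266}{3}} = \sqrt{\frac{8272505}{3}} = \frac{53 \sqrt{8835}}{3}$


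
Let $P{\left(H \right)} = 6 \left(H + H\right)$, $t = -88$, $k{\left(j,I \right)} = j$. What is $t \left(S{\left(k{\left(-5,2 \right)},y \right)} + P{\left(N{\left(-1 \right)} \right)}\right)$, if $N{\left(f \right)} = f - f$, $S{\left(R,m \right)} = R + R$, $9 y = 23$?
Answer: $880$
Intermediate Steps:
$y = \frac{23}{9}$ ($y = \frac{1}{9} \cdot 23 = \frac{23}{9} \approx 2.5556$)
$S{\left(R,m \right)} = 2 R$
$N{\left(f \right)} = 0$
$P{\left(H \right)} = 12 H$ ($P{\left(H \right)} = 6 \cdot 2 H = 12 H$)
$t \left(S{\left(k{\left(-5,2 \right)},y \right)} + P{\left(N{\left(-1 \right)} \right)}\right) = - 88 \left(2 \left(-5\right) + 12 \cdot 0\right) = - 88 \left(-10 + 0\right) = \left(-88\right) \left(-10\right) = 880$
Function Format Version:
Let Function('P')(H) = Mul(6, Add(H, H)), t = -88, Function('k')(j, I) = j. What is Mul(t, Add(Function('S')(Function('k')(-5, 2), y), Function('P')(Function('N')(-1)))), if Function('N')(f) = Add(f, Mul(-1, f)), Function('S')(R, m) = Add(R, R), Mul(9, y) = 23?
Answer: 880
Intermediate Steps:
y = Rational(23, 9) (y = Mul(Rational(1, 9), 23) = Rational(23, 9) ≈ 2.5556)
Function('S')(R, m) = Mul(2, R)
Function('N')(f) = 0
Function('P')(H) = Mul(12, H) (Function('P')(H) = Mul(6, Mul(2, H)) = Mul(12, H))
Mul(t, Add(Function('S')(Function('k')(-5, 2), y), Function('P')(Function('N')(-1)))) = Mul(-88, Add(Mul(2, -5), Mul(12, 0))) = Mul(-88, Add(-10, 0)) = Mul(-88, -10) = 880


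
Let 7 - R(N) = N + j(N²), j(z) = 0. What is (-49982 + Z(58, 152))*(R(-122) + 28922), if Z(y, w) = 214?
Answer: -1445810168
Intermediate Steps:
R(N) = 7 - N (R(N) = 7 - (N + 0) = 7 - N)
(-49982 + Z(58, 152))*(R(-122) + 28922) = (-49982 + 214)*((7 - 1*(-122)) + 28922) = -49768*((7 + 122) + 28922) = -49768*(129 + 28922) = -49768*29051 = -1445810168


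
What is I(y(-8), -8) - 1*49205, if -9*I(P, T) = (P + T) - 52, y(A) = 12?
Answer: -147599/3 ≈ -49200.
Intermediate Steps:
I(P, T) = 52/9 - P/9 - T/9 (I(P, T) = -((P + T) - 52)/9 = -(-52 + P + T)/9 = 52/9 - P/9 - T/9)
I(y(-8), -8) - 1*49205 = (52/9 - ⅑*12 - ⅑*(-8)) - 1*49205 = (52/9 - 4/3 + 8/9) - 49205 = 16/3 - 49205 = -147599/3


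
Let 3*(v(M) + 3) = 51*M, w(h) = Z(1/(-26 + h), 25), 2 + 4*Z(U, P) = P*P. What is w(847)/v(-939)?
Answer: -623/63864 ≈ -0.0097551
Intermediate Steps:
Z(U, P) = -½ + P²/4 (Z(U, P) = -½ + (P*P)/4 = -½ + P²/4)
w(h) = 623/4 (w(h) = -½ + (¼)*25² = -½ + (¼)*625 = -½ + 625/4 = 623/4)
v(M) = -3 + 17*M (v(M) = -3 + (51*M)/3 = -3 + 17*M)
w(847)/v(-939) = 623/(4*(-3 + 17*(-939))) = 623/(4*(-3 - 15963)) = (623/4)/(-15966) = (623/4)*(-1/15966) = -623/63864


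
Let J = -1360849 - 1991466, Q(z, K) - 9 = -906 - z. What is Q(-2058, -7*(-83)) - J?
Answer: 3353476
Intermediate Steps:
Q(z, K) = -897 - z (Q(z, K) = 9 + (-906 - z) = -897 - z)
J = -3352315
Q(-2058, -7*(-83)) - J = (-897 - 1*(-2058)) - 1*(-3352315) = (-897 + 2058) + 3352315 = 1161 + 3352315 = 3353476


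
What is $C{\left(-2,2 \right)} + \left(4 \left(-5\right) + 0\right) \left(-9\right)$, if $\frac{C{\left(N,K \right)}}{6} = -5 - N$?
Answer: $162$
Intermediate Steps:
$C{\left(N,K \right)} = -30 - 6 N$ ($C{\left(N,K \right)} = 6 \left(-5 - N\right) = -30 - 6 N$)
$C{\left(-2,2 \right)} + \left(4 \left(-5\right) + 0\right) \left(-9\right) = \left(-30 - -12\right) + \left(4 \left(-5\right) + 0\right) \left(-9\right) = \left(-30 + 12\right) + \left(-20 + 0\right) \left(-9\right) = -18 - -180 = -18 + 180 = 162$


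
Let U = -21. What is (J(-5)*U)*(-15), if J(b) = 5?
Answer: 1575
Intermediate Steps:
(J(-5)*U)*(-15) = (5*(-21))*(-15) = -105*(-15) = 1575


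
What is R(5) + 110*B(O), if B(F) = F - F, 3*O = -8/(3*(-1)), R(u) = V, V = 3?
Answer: 3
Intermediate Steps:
R(u) = 3
O = 8/9 (O = (-8/(3*(-1)))/3 = (-8/(-3))/3 = (-8*(-1/3))/3 = (1/3)*(8/3) = 8/9 ≈ 0.88889)
B(F) = 0
R(5) + 110*B(O) = 3 + 110*0 = 3 + 0 = 3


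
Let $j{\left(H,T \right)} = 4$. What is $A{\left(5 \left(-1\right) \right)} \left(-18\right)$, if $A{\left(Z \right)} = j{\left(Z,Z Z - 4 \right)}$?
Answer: $-72$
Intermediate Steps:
$A{\left(Z \right)} = 4$
$A{\left(5 \left(-1\right) \right)} \left(-18\right) = 4 \left(-18\right) = -72$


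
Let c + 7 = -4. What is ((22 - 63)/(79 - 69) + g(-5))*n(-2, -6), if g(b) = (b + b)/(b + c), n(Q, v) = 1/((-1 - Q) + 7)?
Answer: -139/320 ≈ -0.43437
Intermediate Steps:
c = -11 (c = -7 - 4 = -11)
n(Q, v) = 1/(6 - Q)
g(b) = 2*b/(-11 + b) (g(b) = (b + b)/(b - 11) = (2*b)/(-11 + b) = 2*b/(-11 + b))
((22 - 63)/(79 - 69) + g(-5))*n(-2, -6) = ((22 - 63)/(79 - 69) + 2*(-5)/(-11 - 5))*(-1/(-6 - 2)) = (-41/10 + 2*(-5)/(-16))*(-1/(-8)) = (-41*⅒ + 2*(-5)*(-1/16))*(-1*(-⅛)) = (-41/10 + 5/8)*(⅛) = -139/40*⅛ = -139/320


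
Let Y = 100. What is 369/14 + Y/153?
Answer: 57857/2142 ≈ 27.011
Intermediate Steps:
369/14 + Y/153 = 369/14 + 100/153 = 57857/2142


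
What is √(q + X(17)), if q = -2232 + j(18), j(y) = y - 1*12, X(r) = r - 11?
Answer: 2*I*√555 ≈ 47.117*I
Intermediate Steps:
X(r) = -11 + r
j(y) = -12 + y (j(y) = y - 12 = -12 + y)
q = -2226 (q = -2232 + (-12 + 18) = -2232 + 6 = -2226)
√(q + X(17)) = √(-2226 + (-11 + 17)) = √(-2226 + 6) = √(-2220) = 2*I*√555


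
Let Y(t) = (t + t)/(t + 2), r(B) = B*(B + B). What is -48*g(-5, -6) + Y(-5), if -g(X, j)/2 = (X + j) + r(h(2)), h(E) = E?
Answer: -854/3 ≈ -284.67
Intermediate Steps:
r(B) = 2*B² (r(B) = B*(2*B) = 2*B²)
g(X, j) = -16 - 2*X - 2*j (g(X, j) = -2*((X + j) + 2*2²) = -2*((X + j) + 2*4) = -2*((X + j) + 8) = -2*(8 + X + j) = -16 - 2*X - 2*j)
Y(t) = 2*t/(2 + t) (Y(t) = (2*t)/(2 + t) = 2*t/(2 + t))
-48*g(-5, -6) + Y(-5) = -48*(-16 - 2*(-5) - 2*(-6)) + 2*(-5)/(2 - 5) = -48*(-16 + 10 + 12) + 2*(-5)/(-3) = -48*6 + 2*(-5)*(-⅓) = -288 + 10/3 = -854/3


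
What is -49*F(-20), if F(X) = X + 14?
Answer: 294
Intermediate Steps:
F(X) = 14 + X
-49*F(-20) = -49*(14 - 20) = -49*(-6) = 294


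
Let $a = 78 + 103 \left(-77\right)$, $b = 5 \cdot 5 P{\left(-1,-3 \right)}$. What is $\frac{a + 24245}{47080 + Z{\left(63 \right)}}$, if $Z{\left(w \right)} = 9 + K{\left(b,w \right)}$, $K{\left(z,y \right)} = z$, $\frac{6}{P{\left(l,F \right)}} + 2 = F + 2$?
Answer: $\frac{16392}{47039} \approx 0.34848$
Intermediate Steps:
$P{\left(l,F \right)} = \frac{6}{F}$ ($P{\left(l,F \right)} = \frac{6}{-2 + \left(F + 2\right)} = \frac{6}{-2 + \left(2 + F\right)} = \frac{6}{F}$)
$b = -50$ ($b = 5 \cdot 5 \frac{6}{-3} = 25 \cdot 6 \left(- \frac{1}{3}\right) = 25 \left(-2\right) = -50$)
$a = -7853$ ($a = 78 - 7931 = -7853$)
$Z{\left(w \right)} = -41$ ($Z{\left(w \right)} = 9 - 50 = -41$)
$\frac{a + 24245}{47080 + Z{\left(63 \right)}} = \frac{-7853 + 24245}{47080 - 41} = \frac{16392}{47039}$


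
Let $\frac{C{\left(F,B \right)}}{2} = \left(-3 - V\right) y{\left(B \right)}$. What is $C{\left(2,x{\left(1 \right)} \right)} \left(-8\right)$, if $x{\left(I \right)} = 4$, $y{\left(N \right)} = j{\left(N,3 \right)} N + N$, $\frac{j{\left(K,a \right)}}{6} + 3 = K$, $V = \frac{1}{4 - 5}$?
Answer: $896$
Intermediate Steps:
$V = -1$ ($V = \frac{1}{-1} = -1$)
$j{\left(K,a \right)} = -18 + 6 K$
$y{\left(N \right)} = N + N \left(-18 + 6 N\right)$ ($y{\left(N \right)} = \left(-18 + 6 N\right) N + N = N \left(-18 + 6 N\right) + N = N + N \left(-18 + 6 N\right)$)
$C{\left(F,B \right)} = - 4 B \left(-17 + 6 B\right)$ ($C{\left(F,B \right)} = 2 \left(-3 - -1\right) B \left(-17 + 6 B\right) = 2 \left(-3 + 1\right) B \left(-17 + 6 B\right) = 2 \left(- 2 B \left(-17 + 6 B\right)\right) = - 4 B \left(-17 + 6 B\right)$)
$C{\left(2,x{\left(1 \right)} \right)} \left(-8\right) = 4 \cdot 4 \left(17 - 24\right) \left(-8\right) = 4 \cdot 4 \left(-7\right) \left(-8\right) = \left(-112\right) \left(-8\right) = 896$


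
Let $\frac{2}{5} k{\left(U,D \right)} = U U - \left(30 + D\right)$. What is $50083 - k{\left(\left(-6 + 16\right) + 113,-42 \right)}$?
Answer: $\frac{24461}{2} \approx 12231.0$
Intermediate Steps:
$k{\left(U,D \right)} = -75 - \frac{5 D}{2} + \frac{5 U^{2}}{2}$ ($k{\left(U,D \right)} = \frac{5 \left(U U - \left(30 + D\right)\right)}{2} = \frac{5 \left(U^{2} - \left(30 + D\right)\right)}{2} = \frac{5 \left(-30 + U^{2} - D\right)}{2} = -75 - \frac{5 D}{2} + \frac{5 U^{2}}{2}$)
$50083 - k{\left(\left(-6 + 16\right) + 113,-42 \right)} = 50083 - \left(-75 - -105 + \frac{5 \left(\left(-6 + 16\right) + 113\right)^{2}}{2}\right) = 50083 - \left(-75 + 105 + \frac{5 \left(10 + 113\right)^{2}}{2}\right) = 50083 - \left(-75 + 105 + \frac{5 \cdot 123^{2}}{2}\right) = 50083 - \left(-75 + 105 + \frac{5}{2} \cdot 15129\right) = 50083 - \left(-75 + 105 + \frac{75645}{2}\right) = 50083 - \frac{75705}{2} = \frac{24461}{2}$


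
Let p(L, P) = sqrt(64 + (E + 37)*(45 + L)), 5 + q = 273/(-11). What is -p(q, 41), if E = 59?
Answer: -4*sqrt(11506)/11 ≈ -39.006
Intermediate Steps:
q = -328/11 (q = -5 + 273/(-11) = -5 + 273*(-1/11) = -5 - 273/11 = -328/11 ≈ -29.818)
p(L, P) = sqrt(4384 + 96*L) (p(L, P) = sqrt(64 + (59 + 37)*(45 + L)) = sqrt(64 + 96*(45 + L)) = sqrt(64 + (4320 + 96*L)) = sqrt(4384 + 96*L))
-p(q, 41) = -4*sqrt(274 + 6*(-328/11)) = -4*sqrt(274 - 1968/11) = -4*sqrt(1046/11) = -4*sqrt(11506)/11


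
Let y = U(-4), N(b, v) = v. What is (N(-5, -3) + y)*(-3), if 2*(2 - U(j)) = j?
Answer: -3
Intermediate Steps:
U(j) = 2 - j/2
y = 4 (y = 2 - 1/2*(-4) = 2 + 2 = 4)
(N(-5, -3) + y)*(-3) = (-3 + 4)*(-3) = 1*(-3) = -3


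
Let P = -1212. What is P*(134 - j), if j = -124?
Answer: -312696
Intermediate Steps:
P*(134 - j) = -1212*(134 - 1*(-124)) = -1212*(134 + 124) = -1212*258 = -312696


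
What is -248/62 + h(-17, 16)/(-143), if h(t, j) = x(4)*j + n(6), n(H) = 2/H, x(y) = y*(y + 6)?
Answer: -3637/429 ≈ -8.4779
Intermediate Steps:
x(y) = y*(6 + y)
h(t, j) = 1/3 + 40*j (h(t, j) = (4*(6 + 4))*j + 2/6 = (4*10)*j + 2*(1/6) = 40*j + 1/3 = 1/3 + 40*j)
-248/62 + h(-17, 16)/(-143) = -248/62 + (1/3 + 40*16)/(-143) = -248*1/62 + (1/3 + 640)*(-1/143) = -4 + (1921/3)*(-1/143) = -4 - 1921/429 = -3637/429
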